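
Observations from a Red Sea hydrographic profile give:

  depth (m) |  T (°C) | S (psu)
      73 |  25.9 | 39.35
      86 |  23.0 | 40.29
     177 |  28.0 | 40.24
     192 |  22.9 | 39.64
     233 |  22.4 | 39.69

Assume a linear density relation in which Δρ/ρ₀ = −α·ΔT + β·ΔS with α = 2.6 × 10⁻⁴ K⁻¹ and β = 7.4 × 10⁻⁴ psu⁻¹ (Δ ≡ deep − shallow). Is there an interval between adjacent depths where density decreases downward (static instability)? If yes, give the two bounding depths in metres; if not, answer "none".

Evaluate Δρ/ρ₀ = −αΔT + βΔS across each adjacent pair:
  73–86 m: −αΔT+βΔS = −(2.6 × 10⁻⁴)(-2.9)+(7.4 × 10⁻⁴)(+0.94) = 1.4 × 10⁻³ → stable
  86–177 m: −αΔT+βΔS = −(2.6 × 10⁻⁴)(+5.0)+(7.4 × 10⁻⁴)(-0.05) = -1.3 × 10⁻³ → UNSTABLE
  177–192 m: −αΔT+βΔS = −(2.6 × 10⁻⁴)(-5.1)+(7.4 × 10⁻⁴)(-0.60) = 8.8 × 10⁻⁴ → stable
  192–233 m: −αΔT+βΔS = −(2.6 × 10⁻⁴)(-0.5)+(7.4 × 10⁻⁴)(+0.05) = 1.7 × 10⁻⁴ → stable
The 86–177 m interval has Δρ < 0: lighter water underlies denser water.

86–177 m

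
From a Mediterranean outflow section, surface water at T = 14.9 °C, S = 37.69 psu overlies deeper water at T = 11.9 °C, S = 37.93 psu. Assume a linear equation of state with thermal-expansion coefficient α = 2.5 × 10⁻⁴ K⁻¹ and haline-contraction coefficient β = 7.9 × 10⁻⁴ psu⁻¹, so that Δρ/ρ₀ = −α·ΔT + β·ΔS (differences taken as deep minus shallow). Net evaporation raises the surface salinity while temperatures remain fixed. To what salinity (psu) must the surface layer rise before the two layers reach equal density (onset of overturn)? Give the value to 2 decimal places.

38.88 psu

Neutral buoyancy requires −α(T_deep − T_surf) + β(S_deep − S_surf′) = 0.
S_surf′ = S_deep − (α/β)·ΔT = 37.93 − (2.5 × 10⁻⁴/7.9 × 10⁻⁴)·(-3.0) = 38.8794 psu.
Increase required: 38.8794 − 37.69 = 1.1894 psu.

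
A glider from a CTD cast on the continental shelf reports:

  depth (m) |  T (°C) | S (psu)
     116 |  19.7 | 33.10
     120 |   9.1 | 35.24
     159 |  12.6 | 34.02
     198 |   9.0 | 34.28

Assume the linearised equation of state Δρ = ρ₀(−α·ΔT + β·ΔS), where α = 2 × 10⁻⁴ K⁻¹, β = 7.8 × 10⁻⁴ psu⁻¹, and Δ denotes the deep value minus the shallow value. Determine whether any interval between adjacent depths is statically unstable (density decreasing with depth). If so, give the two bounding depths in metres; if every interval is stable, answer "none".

Evaluate Δρ/ρ₀ = −αΔT + βΔS across each adjacent pair:
  116–120 m: −αΔT+βΔS = −(2 × 10⁻⁴)(-10.6)+(7.8 × 10⁻⁴)(+2.14) = 3.8 × 10⁻³ → stable
  120–159 m: −αΔT+βΔS = −(2 × 10⁻⁴)(+3.5)+(7.8 × 10⁻⁴)(-1.22) = -1.7 × 10⁻³ → UNSTABLE
  159–198 m: −αΔT+βΔS = −(2 × 10⁻⁴)(-3.6)+(7.8 × 10⁻⁴)(+0.26) = 9.2 × 10⁻⁴ → stable
The 120–159 m interval has Δρ < 0: lighter water underlies denser water.

120–159 m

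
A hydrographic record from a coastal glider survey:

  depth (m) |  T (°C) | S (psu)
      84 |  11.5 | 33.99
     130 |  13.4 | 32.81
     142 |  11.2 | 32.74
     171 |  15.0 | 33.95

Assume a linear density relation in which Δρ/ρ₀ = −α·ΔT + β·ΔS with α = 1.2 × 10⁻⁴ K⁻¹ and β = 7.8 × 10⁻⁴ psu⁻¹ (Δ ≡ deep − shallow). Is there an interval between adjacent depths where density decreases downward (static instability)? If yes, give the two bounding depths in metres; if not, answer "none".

Evaluate Δρ/ρ₀ = −αΔT + βΔS across each adjacent pair:
  84–130 m: −αΔT+βΔS = −(1.2 × 10⁻⁴)(+1.9)+(7.8 × 10⁻⁴)(-1.18) = -1.1 × 10⁻³ → UNSTABLE
  130–142 m: −αΔT+βΔS = −(1.2 × 10⁻⁴)(-2.2)+(7.8 × 10⁻⁴)(-0.07) = 2.1 × 10⁻⁴ → stable
  142–171 m: −αΔT+βΔS = −(1.2 × 10⁻⁴)(+3.8)+(7.8 × 10⁻⁴)(+1.21) = 4.9 × 10⁻⁴ → stable
The 84–130 m interval has Δρ < 0: lighter water underlies denser water.

84–130 m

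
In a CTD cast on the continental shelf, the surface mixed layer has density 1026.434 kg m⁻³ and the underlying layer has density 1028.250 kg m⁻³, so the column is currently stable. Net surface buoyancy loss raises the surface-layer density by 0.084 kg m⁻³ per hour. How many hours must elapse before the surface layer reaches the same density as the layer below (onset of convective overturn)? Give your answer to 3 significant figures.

Density deficit of the surface layer: 1028.250 − 1026.434 = 1.816 kg m⁻³.
Required change = 1.816 / 0.084 = 21.6 hours.

21.6 hours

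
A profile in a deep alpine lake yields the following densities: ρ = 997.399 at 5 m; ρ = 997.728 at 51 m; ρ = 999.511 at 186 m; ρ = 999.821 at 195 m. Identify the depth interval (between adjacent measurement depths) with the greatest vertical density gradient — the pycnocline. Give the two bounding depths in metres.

Compute the density gradient over each adjacent pair:
  5–51 m: Δρ/Δz = 0.329/46 = 7.2 × 10⁻³ kg m⁻⁴
  51–186 m: Δρ/Δz = 1.783/135 = 0.013 kg m⁻⁴
  186–195 m: Δρ/Δz = 0.310/9 = 0.034 kg m⁻⁴
The largest gradient is in the 186–195 m interval — the pycnocline.

186–195 m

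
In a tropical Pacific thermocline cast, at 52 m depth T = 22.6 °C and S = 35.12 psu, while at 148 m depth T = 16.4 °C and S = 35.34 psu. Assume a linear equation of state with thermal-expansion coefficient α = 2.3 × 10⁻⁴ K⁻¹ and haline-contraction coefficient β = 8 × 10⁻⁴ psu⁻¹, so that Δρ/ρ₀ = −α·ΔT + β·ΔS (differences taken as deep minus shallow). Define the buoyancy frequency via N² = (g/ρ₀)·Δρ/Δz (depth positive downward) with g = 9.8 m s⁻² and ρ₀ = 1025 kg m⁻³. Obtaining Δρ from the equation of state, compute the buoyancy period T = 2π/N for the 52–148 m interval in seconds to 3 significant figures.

ΔT = -6.2 K, ΔS = +0.22 psu (deep − shallow).
Δρ/ρ₀ = −αΔT + βΔS = 1.426 × 10⁻³ + 1.76 × 10⁻⁴ = 1.602 × 10⁻³, so Δρ ≈ 1.642 kg m⁻³.
N² = (g/ρ₀)·Δρ/Δz = g·(Δρ/ρ₀)/Δz = 9.8 × 1.602 × 10⁻³ / 96 = 1.6354 × 10⁻⁴ s⁻².
N = √(1.6354 × 10⁻⁴) = 0.012788 rad s⁻¹ → T = 2π/N = 491.33 s ≈ 491 s.

491 s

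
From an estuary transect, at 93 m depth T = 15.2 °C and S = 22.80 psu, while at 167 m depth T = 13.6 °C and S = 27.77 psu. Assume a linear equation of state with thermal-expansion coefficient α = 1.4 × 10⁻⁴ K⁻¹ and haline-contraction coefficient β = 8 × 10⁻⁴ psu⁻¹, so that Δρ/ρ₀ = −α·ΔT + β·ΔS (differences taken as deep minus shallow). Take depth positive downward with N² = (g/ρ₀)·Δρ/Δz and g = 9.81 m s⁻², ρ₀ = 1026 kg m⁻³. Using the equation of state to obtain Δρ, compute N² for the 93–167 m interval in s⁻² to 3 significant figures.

5.57 × 10⁻⁴ s⁻²

ΔT = -1.6 K, ΔS = +4.97 psu (deep − shallow).
Δρ/ρ₀ = −αΔT + βΔS = 2.24 × 10⁻⁴ + 3.976 × 10⁻³ = 4.20 × 10⁻³, so Δρ ≈ 4.309 kg m⁻³.
N² = (g/ρ₀)·Δρ/Δz = g·(Δρ/ρ₀)/Δz = 9.81 × 4.20 × 10⁻³ / 74 = 5.5678 × 10⁻⁴ s⁻² ≈ 5.57 × 10⁻⁴ s⁻².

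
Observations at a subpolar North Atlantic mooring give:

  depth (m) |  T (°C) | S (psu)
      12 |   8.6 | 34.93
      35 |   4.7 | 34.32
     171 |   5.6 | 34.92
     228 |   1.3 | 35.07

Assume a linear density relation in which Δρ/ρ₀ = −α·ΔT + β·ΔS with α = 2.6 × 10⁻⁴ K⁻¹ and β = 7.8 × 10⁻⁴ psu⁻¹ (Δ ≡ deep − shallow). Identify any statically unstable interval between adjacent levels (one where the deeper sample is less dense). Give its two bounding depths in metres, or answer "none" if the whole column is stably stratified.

Evaluate Δρ/ρ₀ = −αΔT + βΔS across each adjacent pair:
  12–35 m: −αΔT+βΔS = −(2.6 × 10⁻⁴)(-3.9)+(7.8 × 10⁻⁴)(-0.61) = 5.4 × 10⁻⁴ → stable
  35–171 m: −αΔT+βΔS = −(2.6 × 10⁻⁴)(+0.9)+(7.8 × 10⁻⁴)(+0.60) = 2.3 × 10⁻⁴ → stable
  171–228 m: −αΔT+βΔS = −(2.6 × 10⁻⁴)(-4.3)+(7.8 × 10⁻⁴)(+0.15) = 1.2 × 10⁻³ → stable
Every interval has Δρ > 0: the column is stably stratified throughout.

none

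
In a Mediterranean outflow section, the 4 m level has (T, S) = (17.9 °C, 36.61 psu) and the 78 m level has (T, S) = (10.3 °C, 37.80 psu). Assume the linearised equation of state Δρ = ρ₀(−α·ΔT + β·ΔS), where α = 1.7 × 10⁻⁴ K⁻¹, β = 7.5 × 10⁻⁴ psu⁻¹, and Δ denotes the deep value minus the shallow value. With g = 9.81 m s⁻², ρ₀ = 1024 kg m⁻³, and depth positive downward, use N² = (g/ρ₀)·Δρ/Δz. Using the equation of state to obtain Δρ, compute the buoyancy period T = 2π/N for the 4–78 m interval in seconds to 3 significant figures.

ΔT = -7.6 K, ΔS = +1.19 psu (deep − shallow).
Δρ/ρ₀ = −αΔT + βΔS = 1.292 × 10⁻³ + 8.925 × 10⁻⁴ = 2.1845 × 10⁻³, so Δρ ≈ 2.237 kg m⁻³.
N² = (g/ρ₀)·Δρ/Δz = g·(Δρ/ρ₀)/Δz = 9.81 × 2.1845 × 10⁻³ / 74 = 2.8959 × 10⁻⁴ s⁻².
N = √(2.8959 × 10⁻⁴) = 0.017017 rad s⁻¹ → T = 2π/N = 369.23 s ≈ 369 s.

369 s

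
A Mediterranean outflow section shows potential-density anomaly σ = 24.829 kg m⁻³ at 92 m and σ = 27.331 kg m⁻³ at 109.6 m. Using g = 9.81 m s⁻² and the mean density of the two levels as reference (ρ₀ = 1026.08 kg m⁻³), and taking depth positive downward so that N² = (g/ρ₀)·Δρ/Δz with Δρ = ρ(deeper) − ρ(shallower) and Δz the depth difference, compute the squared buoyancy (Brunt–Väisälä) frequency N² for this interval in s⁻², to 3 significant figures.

Δρ = 1027.331 − 1024.829 = 2.502 kg m⁻³ over Δz = 109.6 − 92 = 17.6 m.
N² = (9.81/1026.08) × (2.502/17.6) = 1.3591 × 10⁻³ s⁻² ≈ 1.36 × 10⁻³ s⁻².

1.36 × 10⁻³ s⁻²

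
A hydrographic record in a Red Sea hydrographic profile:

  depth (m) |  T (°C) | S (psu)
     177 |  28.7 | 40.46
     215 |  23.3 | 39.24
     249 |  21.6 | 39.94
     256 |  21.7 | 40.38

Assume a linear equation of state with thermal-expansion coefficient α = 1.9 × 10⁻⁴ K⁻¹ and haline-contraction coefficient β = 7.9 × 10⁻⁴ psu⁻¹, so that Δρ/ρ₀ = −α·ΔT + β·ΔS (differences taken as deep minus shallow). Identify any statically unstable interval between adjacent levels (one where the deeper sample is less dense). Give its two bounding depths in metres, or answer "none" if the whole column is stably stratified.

Evaluate Δρ/ρ₀ = −αΔT + βΔS across each adjacent pair:
  177–215 m: −αΔT+βΔS = −(1.9 × 10⁻⁴)(-5.4)+(7.9 × 10⁻⁴)(-1.22) = 6.2 × 10⁻⁵ → stable
  215–249 m: −αΔT+βΔS = −(1.9 × 10⁻⁴)(-1.7)+(7.9 × 10⁻⁴)(+0.70) = 8.8 × 10⁻⁴ → stable
  249–256 m: −αΔT+βΔS = −(1.9 × 10⁻⁴)(+0.1)+(7.9 × 10⁻⁴)(+0.44) = 3.3 × 10⁻⁴ → stable
Every interval has Δρ > 0: the column is stably stratified throughout.

none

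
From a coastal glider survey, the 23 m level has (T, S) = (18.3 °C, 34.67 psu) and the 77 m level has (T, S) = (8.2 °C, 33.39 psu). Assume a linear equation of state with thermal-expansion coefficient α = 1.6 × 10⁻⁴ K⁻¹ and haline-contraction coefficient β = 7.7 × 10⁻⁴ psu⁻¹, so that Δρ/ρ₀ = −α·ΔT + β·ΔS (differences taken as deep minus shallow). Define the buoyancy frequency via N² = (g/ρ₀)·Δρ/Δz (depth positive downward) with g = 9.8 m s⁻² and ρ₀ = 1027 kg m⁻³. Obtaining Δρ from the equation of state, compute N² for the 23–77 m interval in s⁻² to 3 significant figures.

1.14 × 10⁻⁴ s⁻²

ΔT = -10.1 K, ΔS = -1.28 psu (deep − shallow).
Δρ/ρ₀ = −αΔT + βΔS = 1.616 × 10⁻³ − 9.856 × 10⁻⁴ = 6.304 × 10⁻⁴, so Δρ ≈ 0.6474 kg m⁻³.
N² = (g/ρ₀)·Δρ/Δz = g·(Δρ/ρ₀)/Δz = 9.8 × 6.304 × 10⁻⁴ / 54 = 1.1441 × 10⁻⁴ s⁻² ≈ 1.14 × 10⁻⁴ s⁻².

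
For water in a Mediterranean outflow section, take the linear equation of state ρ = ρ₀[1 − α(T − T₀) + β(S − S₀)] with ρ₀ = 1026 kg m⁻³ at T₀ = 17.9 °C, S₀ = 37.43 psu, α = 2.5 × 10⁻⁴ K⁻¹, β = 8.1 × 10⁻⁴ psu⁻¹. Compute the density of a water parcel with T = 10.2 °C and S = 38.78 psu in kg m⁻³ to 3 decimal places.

T − T₀ = -7.7 K, S − S₀ = +1.35 psu.
Bracket = 1 − α·(-7.7) + β·(+1.35) = 1 + (3.0185 × 10⁻³) = 1.0030185.
ρ = 1026 × 1.0030185 = 1029.097 kg m⁻³.

1029.097 kg m⁻³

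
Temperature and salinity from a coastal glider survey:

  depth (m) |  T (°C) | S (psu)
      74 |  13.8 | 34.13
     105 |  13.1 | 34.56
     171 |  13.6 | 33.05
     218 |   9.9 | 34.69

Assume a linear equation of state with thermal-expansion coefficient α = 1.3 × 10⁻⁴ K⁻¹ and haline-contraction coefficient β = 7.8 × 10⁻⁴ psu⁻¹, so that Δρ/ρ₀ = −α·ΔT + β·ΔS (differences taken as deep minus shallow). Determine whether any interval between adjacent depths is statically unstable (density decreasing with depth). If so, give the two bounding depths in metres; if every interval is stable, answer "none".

Evaluate Δρ/ρ₀ = −αΔT + βΔS across each adjacent pair:
  74–105 m: −αΔT+βΔS = −(1.3 × 10⁻⁴)(-0.7)+(7.8 × 10⁻⁴)(+0.43) = 4.3 × 10⁻⁴ → stable
  105–171 m: −αΔT+βΔS = −(1.3 × 10⁻⁴)(+0.5)+(7.8 × 10⁻⁴)(-1.51) = -1.2 × 10⁻³ → UNSTABLE
  171–218 m: −αΔT+βΔS = −(1.3 × 10⁻⁴)(-3.7)+(7.8 × 10⁻⁴)(+1.64) = 1.8 × 10⁻³ → stable
The 105–171 m interval has Δρ < 0: lighter water underlies denser water.

105–171 m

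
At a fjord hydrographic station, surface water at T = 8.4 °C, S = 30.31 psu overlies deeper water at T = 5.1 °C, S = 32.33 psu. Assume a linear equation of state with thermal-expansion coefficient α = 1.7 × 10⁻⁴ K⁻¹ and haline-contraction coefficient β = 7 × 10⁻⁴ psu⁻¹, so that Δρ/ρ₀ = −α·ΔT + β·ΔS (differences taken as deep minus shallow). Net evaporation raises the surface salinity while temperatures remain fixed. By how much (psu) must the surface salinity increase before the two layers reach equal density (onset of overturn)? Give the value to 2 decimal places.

2.82 psu

Neutral buoyancy requires −α(T_deep − T_surf) + β(S_deep − S_surf′) = 0.
S_surf′ = S_deep − (α/β)·ΔT = 32.33 − (1.7 × 10⁻⁴/7 × 10⁻⁴)·(-3.3) = 33.1314 psu.
Increase required: 33.1314 − 30.31 = 2.8214 psu.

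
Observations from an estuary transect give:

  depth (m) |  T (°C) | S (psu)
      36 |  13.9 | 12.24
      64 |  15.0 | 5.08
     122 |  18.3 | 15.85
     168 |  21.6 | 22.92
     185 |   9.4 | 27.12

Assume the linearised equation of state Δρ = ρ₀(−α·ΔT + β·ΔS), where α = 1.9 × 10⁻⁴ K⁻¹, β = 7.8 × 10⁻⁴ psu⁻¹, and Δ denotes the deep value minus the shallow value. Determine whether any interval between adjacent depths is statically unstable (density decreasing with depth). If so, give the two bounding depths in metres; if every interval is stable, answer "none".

Evaluate Δρ/ρ₀ = −αΔT + βΔS across each adjacent pair:
  36–64 m: −αΔT+βΔS = −(1.9 × 10⁻⁴)(+1.1)+(7.8 × 10⁻⁴)(-7.16) = -5.8 × 10⁻³ → UNSTABLE
  64–122 m: −αΔT+βΔS = −(1.9 × 10⁻⁴)(+3.3)+(7.8 × 10⁻⁴)(+10.77) = 7.8 × 10⁻³ → stable
  122–168 m: −αΔT+βΔS = −(1.9 × 10⁻⁴)(+3.3)+(7.8 × 10⁻⁴)(+7.07) = 4.9 × 10⁻³ → stable
  168–185 m: −αΔT+βΔS = −(1.9 × 10⁻⁴)(-12.2)+(7.8 × 10⁻⁴)(+4.20) = 5.6 × 10⁻³ → stable
The 36–64 m interval has Δρ < 0: lighter water underlies denser water.

36–64 m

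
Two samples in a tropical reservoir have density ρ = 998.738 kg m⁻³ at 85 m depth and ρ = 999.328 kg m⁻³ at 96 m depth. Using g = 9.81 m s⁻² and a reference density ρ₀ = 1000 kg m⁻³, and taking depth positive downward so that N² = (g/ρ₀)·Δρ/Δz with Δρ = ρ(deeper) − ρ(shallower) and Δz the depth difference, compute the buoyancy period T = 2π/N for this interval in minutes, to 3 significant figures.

Δρ = 999.328 − 998.738 = 0.590 kg m⁻³ over Δz = 96 − 85 = 11 m.
N² = (9.81/1000) × (0.590/11) = 5.2617 × 10⁻⁴ s⁻².
N = √(5.2617 × 10⁻⁴) = 0.022938 rad s⁻¹, so T = 2π/N = 273.92 s = 4.5653 min ≈ 4.57 min.

4.57 min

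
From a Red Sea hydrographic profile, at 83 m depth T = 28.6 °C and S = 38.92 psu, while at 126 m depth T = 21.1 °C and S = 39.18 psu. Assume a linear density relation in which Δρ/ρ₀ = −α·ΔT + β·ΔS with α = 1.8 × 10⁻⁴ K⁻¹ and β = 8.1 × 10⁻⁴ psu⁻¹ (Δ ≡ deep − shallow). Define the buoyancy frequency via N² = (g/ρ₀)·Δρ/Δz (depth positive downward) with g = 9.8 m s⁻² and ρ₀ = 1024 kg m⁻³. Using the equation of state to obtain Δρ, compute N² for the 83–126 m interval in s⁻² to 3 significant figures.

3.56 × 10⁻⁴ s⁻²

ΔT = -7.5 K, ΔS = +0.26 psu (deep − shallow).
Δρ/ρ₀ = −αΔT + βΔS = 1.35 × 10⁻³ + 2.106 × 10⁻⁴ = 1.5606 × 10⁻³, so Δρ ≈ 1.598 kg m⁻³.
N² = (g/ρ₀)·Δρ/Δz = g·(Δρ/ρ₀)/Δz = 9.8 × 1.5606 × 10⁻³ / 43 = 3.5567 × 10⁻⁴ s⁻² ≈ 3.56 × 10⁻⁴ s⁻².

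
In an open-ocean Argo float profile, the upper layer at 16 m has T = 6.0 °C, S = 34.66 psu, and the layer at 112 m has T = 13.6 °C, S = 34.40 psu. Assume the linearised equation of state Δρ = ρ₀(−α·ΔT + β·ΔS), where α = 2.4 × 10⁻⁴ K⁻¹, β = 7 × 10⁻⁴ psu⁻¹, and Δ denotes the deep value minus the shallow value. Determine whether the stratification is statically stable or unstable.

unstable

ΔT = 13.6 − 6.0 = +7.6 K and ΔS = 34.40 − 34.66 = -0.26 psu (deep − shallow).
−αΔT = -1.824 × 10⁻³; βΔS = -1.82 × 10⁻⁴; sum Δρ/ρ₀ = -2.006 × 10⁻³.
Δρ/ρ₀ < 0, so Δρ < 0: deeper water is lighter → statically unstable; the column would overturn.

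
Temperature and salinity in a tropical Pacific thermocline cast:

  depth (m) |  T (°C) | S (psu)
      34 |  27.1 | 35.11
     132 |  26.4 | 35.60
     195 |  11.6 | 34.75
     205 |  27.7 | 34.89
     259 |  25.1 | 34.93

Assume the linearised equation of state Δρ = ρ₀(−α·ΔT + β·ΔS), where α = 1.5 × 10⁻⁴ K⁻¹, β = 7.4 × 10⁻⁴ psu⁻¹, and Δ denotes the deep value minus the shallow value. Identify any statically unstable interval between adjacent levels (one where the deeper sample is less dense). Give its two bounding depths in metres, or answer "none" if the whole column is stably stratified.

Evaluate Δρ/ρ₀ = −αΔT + βΔS across each adjacent pair:
  34–132 m: −αΔT+βΔS = −(1.5 × 10⁻⁴)(-0.7)+(7.4 × 10⁻⁴)(+0.49) = 4.7 × 10⁻⁴ → stable
  132–195 m: −αΔT+βΔS = −(1.5 × 10⁻⁴)(-14.8)+(7.4 × 10⁻⁴)(-0.85) = 1.6 × 10⁻³ → stable
  195–205 m: −αΔT+βΔS = −(1.5 × 10⁻⁴)(+16.1)+(7.4 × 10⁻⁴)(+0.14) = -2.3 × 10⁻³ → UNSTABLE
  205–259 m: −αΔT+βΔS = −(1.5 × 10⁻⁴)(-2.6)+(7.4 × 10⁻⁴)(+0.04) = 4.2 × 10⁻⁴ → stable
The 195–205 m interval has Δρ < 0: lighter water underlies denser water.

195–205 m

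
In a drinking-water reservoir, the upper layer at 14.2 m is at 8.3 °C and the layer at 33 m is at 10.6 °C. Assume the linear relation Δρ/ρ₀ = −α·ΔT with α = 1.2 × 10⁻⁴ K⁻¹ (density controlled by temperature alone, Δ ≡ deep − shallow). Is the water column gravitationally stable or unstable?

unstable

ΔT = 10.6 − 8.3 = +2.3 K, so Δρ/ρ₀ = −αΔT = -2.76 × 10⁻⁴.
Δρ/ρ₀ < 0, so Δρ < 0: deeper water is lighter → statically unstable; the column would overturn.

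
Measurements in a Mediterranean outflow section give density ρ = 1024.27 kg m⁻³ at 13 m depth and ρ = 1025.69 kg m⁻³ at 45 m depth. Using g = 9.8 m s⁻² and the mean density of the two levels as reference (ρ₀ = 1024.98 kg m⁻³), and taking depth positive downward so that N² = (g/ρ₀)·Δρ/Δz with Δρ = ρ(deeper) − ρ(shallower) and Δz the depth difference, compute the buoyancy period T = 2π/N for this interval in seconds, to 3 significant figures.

305 s

Δρ = 1025.69 − 1024.27 = 1.42 kg m⁻³ over Δz = 45 − 13 = 32 m.
N² = (9.8/1024.98) × (1.42/32) = 4.2428 × 10⁻⁴ s⁻².
N = √(4.2428 × 10⁻⁴) = 0.020598 rad s⁻¹, so T = 2π/N = 305.04 s ≈ 305 s.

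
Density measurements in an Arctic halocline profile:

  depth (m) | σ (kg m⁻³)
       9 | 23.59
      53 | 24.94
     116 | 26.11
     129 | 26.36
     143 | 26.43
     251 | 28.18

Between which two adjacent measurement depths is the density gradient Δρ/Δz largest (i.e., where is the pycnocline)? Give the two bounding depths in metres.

9–53 m

Compute the density gradient over each adjacent pair:
  9–53 m: Δρ/Δz = 1.35/44 = 0.031 kg m⁻⁴
  53–116 m: Δρ/Δz = 1.17/63 = 0.019 kg m⁻⁴
  116–129 m: Δρ/Δz = 0.25/13 = 0.019 kg m⁻⁴
  129–143 m: Δρ/Δz = 0.07/14 = 5.0 × 10⁻³ kg m⁻⁴
  143–251 m: Δρ/Δz = 1.75/108 = 0.016 kg m⁻⁴
The largest gradient is in the 9–53 m interval — the pycnocline.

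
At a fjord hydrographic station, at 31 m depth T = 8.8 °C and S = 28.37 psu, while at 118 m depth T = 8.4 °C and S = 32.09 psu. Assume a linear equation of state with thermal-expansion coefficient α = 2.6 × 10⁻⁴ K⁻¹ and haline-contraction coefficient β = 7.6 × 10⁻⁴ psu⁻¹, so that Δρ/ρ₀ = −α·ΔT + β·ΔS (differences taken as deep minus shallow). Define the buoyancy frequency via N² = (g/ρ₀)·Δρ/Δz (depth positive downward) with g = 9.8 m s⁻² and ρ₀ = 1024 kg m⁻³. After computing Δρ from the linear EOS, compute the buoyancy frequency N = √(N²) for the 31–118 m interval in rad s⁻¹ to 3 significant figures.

ΔT = -0.4 K, ΔS = +3.72 psu (deep − shallow).
Δρ/ρ₀ = −αΔT + βΔS = 1.04 × 10⁻⁴ + 2.8272 × 10⁻³ = 2.9312 × 10⁻³, so Δρ ≈ 3.002 kg m⁻³.
N² = (g/ρ₀)·Δρ/Δz = g·(Δρ/ρ₀)/Δz = 9.8 × 2.9312 × 10⁻³ / 87 = 3.3018 × 10⁻⁴ s⁻².
N = √(3.3018 × 10⁻⁴) = 0.018171 rad s⁻¹ ≈ 0.0182 rad s⁻¹.

0.0182 rad s⁻¹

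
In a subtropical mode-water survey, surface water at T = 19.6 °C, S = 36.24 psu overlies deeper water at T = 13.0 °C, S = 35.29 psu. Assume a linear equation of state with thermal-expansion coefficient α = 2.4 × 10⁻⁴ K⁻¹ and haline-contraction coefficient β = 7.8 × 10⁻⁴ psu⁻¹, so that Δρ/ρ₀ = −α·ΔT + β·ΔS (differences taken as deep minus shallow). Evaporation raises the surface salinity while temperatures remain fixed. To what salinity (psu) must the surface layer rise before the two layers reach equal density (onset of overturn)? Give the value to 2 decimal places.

Neutral buoyancy requires −α(T_deep − T_surf) + β(S_deep − S_surf′) = 0.
S_surf′ = S_deep − (α/β)·ΔT = 35.29 − (2.4 × 10⁻⁴/7.8 × 10⁻⁴)·(-6.6) = 37.3208 psu.
Increase required: 37.3208 − 36.24 = 1.0808 psu.

37.32 psu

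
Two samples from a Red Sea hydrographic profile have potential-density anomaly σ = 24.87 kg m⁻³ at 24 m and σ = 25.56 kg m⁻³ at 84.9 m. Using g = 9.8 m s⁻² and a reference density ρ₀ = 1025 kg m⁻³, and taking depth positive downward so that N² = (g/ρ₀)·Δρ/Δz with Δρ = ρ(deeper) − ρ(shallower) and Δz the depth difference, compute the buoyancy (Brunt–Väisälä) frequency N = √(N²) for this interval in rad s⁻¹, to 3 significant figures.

Δρ = 1025.56 − 1024.87 = 0.69 kg m⁻³ over Δz = 84.9 − 24 = 60.9 m.
N² = (9.8/1025) × (0.69/60.9) = 1.0833 × 10⁻⁴ s⁻².
N = √(1.0833 × 10⁻⁴) = 0.010408 rad s⁻¹ ≈ 0.0104 rad s⁻¹.
Since Δρ > 0 the layer is stably stratified.

0.0104 rad s⁻¹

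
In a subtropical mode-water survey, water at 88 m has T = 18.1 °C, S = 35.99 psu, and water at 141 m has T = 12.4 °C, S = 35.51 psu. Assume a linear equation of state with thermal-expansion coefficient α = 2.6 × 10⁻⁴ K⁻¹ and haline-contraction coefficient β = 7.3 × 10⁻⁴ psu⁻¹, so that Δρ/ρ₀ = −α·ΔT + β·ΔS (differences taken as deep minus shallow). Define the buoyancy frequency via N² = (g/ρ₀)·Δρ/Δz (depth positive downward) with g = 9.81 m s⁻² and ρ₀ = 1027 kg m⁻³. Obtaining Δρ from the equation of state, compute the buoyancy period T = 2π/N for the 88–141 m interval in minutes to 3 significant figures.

ΔT = -5.7 K, ΔS = -0.48 psu (deep − shallow).
Δρ/ρ₀ = −αΔT + βΔS = 1.482 × 10⁻³ − 3.504 × 10⁻⁴ = 1.1316 × 10⁻³, so Δρ ≈ 1.162 kg m⁻³.
N² = (g/ρ₀)·Δρ/Δz = g·(Δρ/ρ₀)/Δz = 9.81 × 1.1316 × 10⁻³ / 53 = 2.0945 × 10⁻⁴ s⁻².
N = √(2.0945 × 10⁻⁴) = 0.014472 rad s⁻¹ → T = 2π/N = 434.16 s = 7.2360 min ≈ 7.24 min.

7.24 min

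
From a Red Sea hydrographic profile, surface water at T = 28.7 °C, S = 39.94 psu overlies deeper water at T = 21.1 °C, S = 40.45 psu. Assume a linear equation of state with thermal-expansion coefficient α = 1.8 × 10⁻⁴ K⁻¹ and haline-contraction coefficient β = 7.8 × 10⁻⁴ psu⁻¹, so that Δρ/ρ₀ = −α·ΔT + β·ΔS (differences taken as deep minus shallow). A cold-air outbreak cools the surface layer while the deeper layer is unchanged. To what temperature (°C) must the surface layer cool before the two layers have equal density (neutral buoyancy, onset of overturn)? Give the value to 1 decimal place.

18.9 °C

Neutral buoyancy requires Δρ = 0, i.e. −α(T_deep − T_surf′) + β(S_deep − S_surf) = 0.
T_surf′ = T_deep − (β/α)·ΔS = 21.1 − (7.8 × 10⁻⁴/1.8 × 10⁻⁴)·(+0.51) = 18.890 °C.
Cooling required: 28.7 − (18.890) = 9.810 °C.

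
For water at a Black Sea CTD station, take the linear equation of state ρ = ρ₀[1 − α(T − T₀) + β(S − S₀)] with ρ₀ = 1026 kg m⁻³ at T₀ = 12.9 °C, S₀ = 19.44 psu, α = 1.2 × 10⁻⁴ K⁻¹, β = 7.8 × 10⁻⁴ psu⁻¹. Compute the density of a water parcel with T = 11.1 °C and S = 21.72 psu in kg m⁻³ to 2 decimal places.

1028.05 kg m⁻³

T − T₀ = -1.8 K, S − S₀ = +2.28 psu.
Bracket = 1 − α·(-1.8) + β·(+2.28) = 1 + (1.9944 × 10⁻³) = 1.0019944.
ρ = 1026 × 1.0019944 = 1028.05 kg m⁻³.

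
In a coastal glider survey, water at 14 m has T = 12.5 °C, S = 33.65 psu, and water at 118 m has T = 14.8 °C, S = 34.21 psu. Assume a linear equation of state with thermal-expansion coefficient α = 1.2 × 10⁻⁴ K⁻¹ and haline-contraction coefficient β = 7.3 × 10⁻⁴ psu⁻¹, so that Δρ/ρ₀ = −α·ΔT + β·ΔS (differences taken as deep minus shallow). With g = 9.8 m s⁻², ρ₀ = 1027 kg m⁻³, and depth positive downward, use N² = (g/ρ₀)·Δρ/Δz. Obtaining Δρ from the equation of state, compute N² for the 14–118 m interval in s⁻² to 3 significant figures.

ΔT = +2.3 K, ΔS = +0.56 psu (deep − shallow).
Δρ/ρ₀ = −αΔT + βΔS = -2.76 × 10⁻⁴ + 4.088 × 10⁻⁴ = 1.328 × 10⁻⁴, so Δρ ≈ 0.1364 kg m⁻³.
N² = (g/ρ₀)·Δρ/Δz = g·(Δρ/ρ₀)/Δz = 9.8 × 1.328 × 10⁻⁴ / 104 = 1.2514 × 10⁻⁵ s⁻² ≈ 1.25 × 10⁻⁵ s⁻².

1.25 × 10⁻⁵ s⁻²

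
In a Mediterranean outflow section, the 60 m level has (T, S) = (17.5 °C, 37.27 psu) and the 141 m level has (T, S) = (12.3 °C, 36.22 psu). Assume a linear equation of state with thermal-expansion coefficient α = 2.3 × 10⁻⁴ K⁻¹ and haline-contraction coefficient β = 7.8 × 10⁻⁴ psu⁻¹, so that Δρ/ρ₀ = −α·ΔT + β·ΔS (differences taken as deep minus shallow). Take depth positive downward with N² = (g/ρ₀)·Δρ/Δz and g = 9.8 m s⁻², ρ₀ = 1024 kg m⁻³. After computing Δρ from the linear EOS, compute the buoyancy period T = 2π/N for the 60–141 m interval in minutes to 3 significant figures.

15.5 min

ΔT = -5.2 K, ΔS = -1.05 psu (deep − shallow).
Δρ/ρ₀ = −αΔT + βΔS = 1.196 × 10⁻³ − 8.19 × 10⁻⁴ = 3.77 × 10⁻⁴, so Δρ ≈ 0.3860 kg m⁻³.
N² = (g/ρ₀)·Δρ/Δz = g·(Δρ/ρ₀)/Δz = 9.8 × 3.77 × 10⁻⁴ / 81 = 4.5612 × 10⁻⁵ s⁻².
N = √(4.5612 × 10⁻⁵) = 6.7537 × 10⁻³ rad s⁻¹ → T = 2π/N = 930.33 s = 15.506 min ≈ 15.5 min.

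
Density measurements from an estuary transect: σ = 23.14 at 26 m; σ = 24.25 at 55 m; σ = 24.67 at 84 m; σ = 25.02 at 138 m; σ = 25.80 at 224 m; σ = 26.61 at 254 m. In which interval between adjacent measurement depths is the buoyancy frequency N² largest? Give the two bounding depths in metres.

Compute the density gradient over each adjacent pair:
  26–55 m: Δρ/Δz = 1.11/29 = 0.038 kg m⁻⁴
  55–84 m: Δρ/Δz = 0.42/29 = 0.014 kg m⁻⁴
  84–138 m: Δρ/Δz = 0.35/54 = 6.5 × 10⁻³ kg m⁻⁴
  138–224 m: Δρ/Δz = 0.78/86 = 9.1 × 10⁻³ kg m⁻⁴
  224–254 m: Δρ/Δz = 0.81/30 = 0.027 kg m⁻⁴
The largest gradient is in the 26–55 m interval — the pycnocline.

26–55 m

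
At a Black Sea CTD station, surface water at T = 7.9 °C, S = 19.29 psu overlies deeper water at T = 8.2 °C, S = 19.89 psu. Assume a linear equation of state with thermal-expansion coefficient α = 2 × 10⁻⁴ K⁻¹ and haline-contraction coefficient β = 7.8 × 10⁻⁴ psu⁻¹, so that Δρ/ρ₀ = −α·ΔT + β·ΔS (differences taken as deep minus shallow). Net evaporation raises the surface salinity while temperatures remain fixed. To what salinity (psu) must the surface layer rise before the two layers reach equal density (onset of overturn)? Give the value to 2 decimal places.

19.81 psu

Neutral buoyancy requires −α(T_deep − T_surf) + β(S_deep − S_surf′) = 0.
S_surf′ = S_deep − (α/β)·ΔT = 19.89 − (2 × 10⁻⁴/7.8 × 10⁻⁴)·(+0.3) = 19.8131 psu.
Increase required: 19.8131 − 19.29 = 0.5231 psu.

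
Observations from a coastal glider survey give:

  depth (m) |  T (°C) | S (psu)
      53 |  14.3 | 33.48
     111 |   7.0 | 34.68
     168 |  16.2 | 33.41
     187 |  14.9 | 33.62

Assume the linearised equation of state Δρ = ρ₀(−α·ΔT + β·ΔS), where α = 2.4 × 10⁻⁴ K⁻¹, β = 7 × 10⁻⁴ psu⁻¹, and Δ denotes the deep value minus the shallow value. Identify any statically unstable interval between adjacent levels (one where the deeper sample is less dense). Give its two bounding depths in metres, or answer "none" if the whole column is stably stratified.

Evaluate Δρ/ρ₀ = −αΔT + βΔS across each adjacent pair:
  53–111 m: −αΔT+βΔS = −(2.4 × 10⁻⁴)(-7.3)+(7 × 10⁻⁴)(+1.20) = 2.6 × 10⁻³ → stable
  111–168 m: −αΔT+βΔS = −(2.4 × 10⁻⁴)(+9.2)+(7 × 10⁻⁴)(-1.27) = -3.1 × 10⁻³ → UNSTABLE
  168–187 m: −αΔT+βΔS = −(2.4 × 10⁻⁴)(-1.3)+(7 × 10⁻⁴)(+0.21) = 4.6 × 10⁻⁴ → stable
The 111–168 m interval has Δρ < 0: lighter water underlies denser water.

111–168 m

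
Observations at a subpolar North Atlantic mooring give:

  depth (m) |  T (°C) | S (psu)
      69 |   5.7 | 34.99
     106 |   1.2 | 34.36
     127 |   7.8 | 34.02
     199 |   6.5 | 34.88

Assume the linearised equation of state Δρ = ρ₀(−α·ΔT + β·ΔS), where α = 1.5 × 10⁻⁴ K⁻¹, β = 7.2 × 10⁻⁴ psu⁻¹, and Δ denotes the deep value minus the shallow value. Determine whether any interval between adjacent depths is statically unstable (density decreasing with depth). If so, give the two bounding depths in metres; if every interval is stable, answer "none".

106–127 m

Evaluate Δρ/ρ₀ = −αΔT + βΔS across each adjacent pair:
  69–106 m: −αΔT+βΔS = −(1.5 × 10⁻⁴)(-4.5)+(7.2 × 10⁻⁴)(-0.63) = 2.2 × 10⁻⁴ → stable
  106–127 m: −αΔT+βΔS = −(1.5 × 10⁻⁴)(+6.6)+(7.2 × 10⁻⁴)(-0.34) = -1.2 × 10⁻³ → UNSTABLE
  127–199 m: −αΔT+βΔS = −(1.5 × 10⁻⁴)(-1.3)+(7.2 × 10⁻⁴)(+0.86) = 8.1 × 10⁻⁴ → stable
The 106–127 m interval has Δρ < 0: lighter water underlies denser water.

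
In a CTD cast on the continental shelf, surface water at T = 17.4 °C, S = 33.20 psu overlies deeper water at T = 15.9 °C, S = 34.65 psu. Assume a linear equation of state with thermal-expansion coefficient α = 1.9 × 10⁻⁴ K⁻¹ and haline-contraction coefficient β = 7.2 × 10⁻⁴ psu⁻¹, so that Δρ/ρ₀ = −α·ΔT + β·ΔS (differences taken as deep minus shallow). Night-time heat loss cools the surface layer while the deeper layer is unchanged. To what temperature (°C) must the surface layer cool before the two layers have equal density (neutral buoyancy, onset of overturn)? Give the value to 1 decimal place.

10.4 °C

Neutral buoyancy requires Δρ = 0, i.e. −α(T_deep − T_surf′) + β(S_deep − S_surf) = 0.
T_surf′ = T_deep − (β/α)·ΔS = 15.9 − (7.2 × 10⁻⁴/1.9 × 10⁻⁴)·(+1.45) = 10.405 °C.
Cooling required: 17.4 − (10.405) = 6.995 °C.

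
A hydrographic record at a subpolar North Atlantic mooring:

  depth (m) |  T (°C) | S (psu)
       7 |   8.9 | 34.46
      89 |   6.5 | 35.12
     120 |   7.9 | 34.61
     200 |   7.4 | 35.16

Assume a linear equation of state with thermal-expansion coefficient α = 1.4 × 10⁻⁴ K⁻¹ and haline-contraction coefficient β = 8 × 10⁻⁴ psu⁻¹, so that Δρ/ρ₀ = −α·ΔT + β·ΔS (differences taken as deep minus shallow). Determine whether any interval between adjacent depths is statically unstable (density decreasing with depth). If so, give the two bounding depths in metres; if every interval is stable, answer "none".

Evaluate Δρ/ρ₀ = −αΔT + βΔS across each adjacent pair:
  7–89 m: −αΔT+βΔS = −(1.4 × 10⁻⁴)(-2.4)+(8 × 10⁻⁴)(+0.66) = 8.6 × 10⁻⁴ → stable
  89–120 m: −αΔT+βΔS = −(1.4 × 10⁻⁴)(+1.4)+(8 × 10⁻⁴)(-0.51) = -6.0 × 10⁻⁴ → UNSTABLE
  120–200 m: −αΔT+βΔS = −(1.4 × 10⁻⁴)(-0.5)+(8 × 10⁻⁴)(+0.55) = 5.1 × 10⁻⁴ → stable
The 89–120 m interval has Δρ < 0: lighter water underlies denser water.

89–120 m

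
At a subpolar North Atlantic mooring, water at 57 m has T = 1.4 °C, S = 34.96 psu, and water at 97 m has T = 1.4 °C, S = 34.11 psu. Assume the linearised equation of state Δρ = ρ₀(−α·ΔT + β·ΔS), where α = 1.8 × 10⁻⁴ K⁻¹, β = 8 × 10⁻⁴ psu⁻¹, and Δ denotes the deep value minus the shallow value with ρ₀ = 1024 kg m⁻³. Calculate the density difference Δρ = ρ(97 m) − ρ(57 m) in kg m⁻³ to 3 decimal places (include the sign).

ΔT = +0.0 K, ΔS = -0.85 psu (deep − shallow).
Δρ/ρ₀ = −(1.8 × 10⁻⁴)(+0.0) + (8 × 10⁻⁴)(-0.85) = -6.80 × 10⁻⁴.
Δρ = 1024 × (-6.80 × 10⁻⁴) = -0.696 kg m⁻³.
Negative Δρ: lighter below, statically unstable.

-0.696 kg m⁻³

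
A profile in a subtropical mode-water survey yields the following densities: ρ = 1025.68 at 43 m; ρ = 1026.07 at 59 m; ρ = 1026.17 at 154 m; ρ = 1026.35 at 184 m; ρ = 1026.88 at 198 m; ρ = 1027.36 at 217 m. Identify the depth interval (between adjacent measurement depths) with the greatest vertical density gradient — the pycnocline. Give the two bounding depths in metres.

184–198 m

Compute the density gradient over each adjacent pair:
  43–59 m: Δρ/Δz = 0.39/16 = 0.024 kg m⁻⁴
  59–154 m: Δρ/Δz = 0.10/95 = 1.1 × 10⁻³ kg m⁻⁴
  154–184 m: Δρ/Δz = 0.18/30 = 6.0 × 10⁻³ kg m⁻⁴
  184–198 m: Δρ/Δz = 0.53/14 = 0.038 kg m⁻⁴
  198–217 m: Δρ/Δz = 0.48/19 = 0.025 kg m⁻⁴
The largest gradient is in the 184–198 m interval — the pycnocline.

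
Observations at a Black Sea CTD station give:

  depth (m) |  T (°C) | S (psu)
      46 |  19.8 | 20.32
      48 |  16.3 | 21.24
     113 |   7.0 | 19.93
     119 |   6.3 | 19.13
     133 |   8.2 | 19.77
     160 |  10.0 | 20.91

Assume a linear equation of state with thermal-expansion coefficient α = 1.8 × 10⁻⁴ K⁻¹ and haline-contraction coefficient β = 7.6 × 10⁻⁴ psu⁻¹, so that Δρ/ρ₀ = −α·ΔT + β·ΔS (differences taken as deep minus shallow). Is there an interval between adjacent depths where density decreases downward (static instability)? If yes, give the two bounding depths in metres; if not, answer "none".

Evaluate Δρ/ρ₀ = −αΔT + βΔS across each adjacent pair:
  46–48 m: −αΔT+βΔS = −(1.8 × 10⁻⁴)(-3.5)+(7.6 × 10⁻⁴)(+0.92) = 1.3 × 10⁻³ → stable
  48–113 m: −αΔT+βΔS = −(1.8 × 10⁻⁴)(-9.3)+(7.6 × 10⁻⁴)(-1.31) = 6.8 × 10⁻⁴ → stable
  113–119 m: −αΔT+βΔS = −(1.8 × 10⁻⁴)(-0.7)+(7.6 × 10⁻⁴)(-0.80) = -4.8 × 10⁻⁴ → UNSTABLE
  119–133 m: −αΔT+βΔS = −(1.8 × 10⁻⁴)(+1.9)+(7.6 × 10⁻⁴)(+0.64) = 1.4 × 10⁻⁴ → stable
  133–160 m: −αΔT+βΔS = −(1.8 × 10⁻⁴)(+1.8)+(7.6 × 10⁻⁴)(+1.14) = 5.4 × 10⁻⁴ → stable
The 113–119 m interval has Δρ < 0: lighter water underlies denser water.

113–119 m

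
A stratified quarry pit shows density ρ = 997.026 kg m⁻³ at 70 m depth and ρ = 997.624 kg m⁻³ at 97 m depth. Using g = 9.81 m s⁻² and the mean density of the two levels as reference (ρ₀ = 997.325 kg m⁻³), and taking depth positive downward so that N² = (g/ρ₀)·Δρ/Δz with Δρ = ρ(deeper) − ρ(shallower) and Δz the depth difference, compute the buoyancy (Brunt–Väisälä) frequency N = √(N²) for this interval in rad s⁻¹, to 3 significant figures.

Δρ = 997.624 − 997.026 = 0.598 kg m⁻³ over Δz = 97 − 70 = 27 m.
N² = (9.81/997.325) × (0.598/27) = 2.1786 × 10⁻⁴ s⁻².
N = √(2.1786 × 10⁻⁴) = 0.014760 rad s⁻¹ ≈ 0.0148 rad s⁻¹.
N² > 0, so the interval is statically stable.

0.0148 rad s⁻¹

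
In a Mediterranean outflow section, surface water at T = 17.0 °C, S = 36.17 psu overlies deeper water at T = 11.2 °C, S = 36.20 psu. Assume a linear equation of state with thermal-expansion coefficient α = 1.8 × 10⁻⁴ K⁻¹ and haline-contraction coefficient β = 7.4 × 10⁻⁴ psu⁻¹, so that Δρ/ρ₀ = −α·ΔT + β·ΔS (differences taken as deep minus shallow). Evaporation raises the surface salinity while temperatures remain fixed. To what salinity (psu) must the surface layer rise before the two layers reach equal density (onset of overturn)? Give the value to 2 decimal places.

37.61 psu

Neutral buoyancy requires −α(T_deep − T_surf) + β(S_deep − S_surf′) = 0.
S_surf′ = S_deep − (α/β)·ΔT = 36.20 − (1.8 × 10⁻⁴/7.4 × 10⁻⁴)·(-5.8) = 37.6108 psu.
Increase required: 37.6108 − 36.17 = 1.4408 psu.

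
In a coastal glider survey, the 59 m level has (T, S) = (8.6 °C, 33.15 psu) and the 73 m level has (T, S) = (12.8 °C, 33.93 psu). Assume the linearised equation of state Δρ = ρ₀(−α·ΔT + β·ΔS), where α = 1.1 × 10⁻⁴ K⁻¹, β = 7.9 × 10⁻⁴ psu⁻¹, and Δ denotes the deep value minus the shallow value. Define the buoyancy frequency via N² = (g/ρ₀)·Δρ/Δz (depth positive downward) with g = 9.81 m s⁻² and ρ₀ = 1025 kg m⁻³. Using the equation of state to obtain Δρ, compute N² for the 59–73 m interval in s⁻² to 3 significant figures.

ΔT = +4.2 K, ΔS = +0.78 psu (deep − shallow).
Δρ/ρ₀ = −αΔT + βΔS = -4.62 × 10⁻⁴ + 6.162 × 10⁻⁴ = 1.542 × 10⁻⁴, so Δρ ≈ 0.1581 kg m⁻³.
N² = (g/ρ₀)·Δρ/Δz = g·(Δρ/ρ₀)/Δz = 9.81 × 1.542 × 10⁻⁴ / 14 = 1.0805 × 10⁻⁴ s⁻² ≈ 1.08 × 10⁻⁴ s⁻².

1.08 × 10⁻⁴ s⁻²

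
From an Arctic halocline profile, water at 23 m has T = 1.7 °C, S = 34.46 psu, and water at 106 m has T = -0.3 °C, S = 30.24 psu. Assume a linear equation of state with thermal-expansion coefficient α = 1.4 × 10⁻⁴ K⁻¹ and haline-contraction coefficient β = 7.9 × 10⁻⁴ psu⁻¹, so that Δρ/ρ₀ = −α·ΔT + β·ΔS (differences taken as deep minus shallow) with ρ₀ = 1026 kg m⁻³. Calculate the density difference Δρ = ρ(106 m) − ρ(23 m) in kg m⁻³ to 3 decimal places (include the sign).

-3.133 kg m⁻³

ΔT = -2.0 K, ΔS = -4.22 psu (deep − shallow).
Δρ/ρ₀ = −(1.4 × 10⁻⁴)(-2.0) + (7.9 × 10⁻⁴)(-4.22) = -3.0538 × 10⁻³.
Δρ = 1026 × (-3.0538 × 10⁻³) = -3.133 kg m⁻³.
Negative Δρ: lighter below, statically unstable.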